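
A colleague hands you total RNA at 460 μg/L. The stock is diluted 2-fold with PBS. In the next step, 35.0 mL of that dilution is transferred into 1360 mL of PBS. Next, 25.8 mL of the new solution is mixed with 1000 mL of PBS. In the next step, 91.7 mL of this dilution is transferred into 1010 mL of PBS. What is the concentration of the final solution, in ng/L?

Overall dilution factor = 2 × 39.86 × 39.76 × 12.01 = 3.81 × 10⁴.
460 μg/L / 3.81 × 10⁴ = 0.0121 μg/L = 12.1 ng/L.

12.1 ng/L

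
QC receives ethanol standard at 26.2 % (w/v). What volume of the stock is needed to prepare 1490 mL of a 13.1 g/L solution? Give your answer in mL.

74.5 mL

13.1 g/L = 1.31 % (w/v).
V₁ = C₂V₂/C₁ = 1.31 × 1490 / 26.2 = 74.5 mL.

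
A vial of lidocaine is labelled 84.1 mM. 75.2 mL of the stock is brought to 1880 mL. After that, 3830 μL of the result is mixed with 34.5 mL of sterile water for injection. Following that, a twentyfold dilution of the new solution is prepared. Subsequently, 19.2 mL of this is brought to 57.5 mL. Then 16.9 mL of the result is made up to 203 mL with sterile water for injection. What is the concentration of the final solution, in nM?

467 nM

Overall dilution factor = 25 × 10.01 × 20 × 2.995 × 12.01 = 1.80 × 10⁵.
84.1 mM / 1.80 × 10⁵ = 4.67 × 10⁻⁴ mM = 467 nM.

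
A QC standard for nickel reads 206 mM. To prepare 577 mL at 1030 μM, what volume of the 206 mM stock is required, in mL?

2.88 mL

1030 μM = 1.03 mM.
V₁ = C₂V₂/C₁ = 1.03 × 577 / 206 = 2.88 mL.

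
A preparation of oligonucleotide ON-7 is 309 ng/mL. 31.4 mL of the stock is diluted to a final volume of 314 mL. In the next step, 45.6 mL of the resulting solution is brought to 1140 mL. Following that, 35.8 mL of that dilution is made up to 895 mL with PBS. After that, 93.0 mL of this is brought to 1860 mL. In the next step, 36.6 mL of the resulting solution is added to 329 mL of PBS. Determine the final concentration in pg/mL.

0.247 pg/mL

Overall dilution factor = 10 × 25 × 25 × 20 × 9.989 = 1.25 × 10⁶.
309 ng/mL / 1.25 × 10⁶ = 2.47 × 10⁻⁴ ng/mL = 0.247 pg/mL.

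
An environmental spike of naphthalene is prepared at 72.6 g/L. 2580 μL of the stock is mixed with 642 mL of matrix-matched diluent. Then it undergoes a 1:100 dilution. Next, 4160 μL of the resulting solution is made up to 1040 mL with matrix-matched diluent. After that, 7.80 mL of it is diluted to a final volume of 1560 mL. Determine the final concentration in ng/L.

58.1 ng/L

Overall dilution factor = 249.8 × 100 × 250 × 200 = 1.25 × 10⁹.
72.6 g/L / 1.25 × 10⁹ = 5.81 × 10⁻⁸ g/L = 58.1 ng/L.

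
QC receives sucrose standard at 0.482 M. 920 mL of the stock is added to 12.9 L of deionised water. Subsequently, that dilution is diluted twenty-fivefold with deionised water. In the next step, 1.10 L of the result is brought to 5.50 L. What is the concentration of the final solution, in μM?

257 μM

Overall dilution factor = 15.02 × 25 × 5 = 1878.
0.482 M / 1878 = 2.57 × 10⁻⁴ M = 257 μM.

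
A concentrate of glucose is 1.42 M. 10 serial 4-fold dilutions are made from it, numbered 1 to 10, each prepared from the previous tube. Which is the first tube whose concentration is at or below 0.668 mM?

tube 6

Tube n has concentration 1.42 M / 4ⁿ.
Need 4ⁿ ≥ 1.42 M / 0.668 mM = 2126, so n ≥ 5.53.
First such tube: n = 6.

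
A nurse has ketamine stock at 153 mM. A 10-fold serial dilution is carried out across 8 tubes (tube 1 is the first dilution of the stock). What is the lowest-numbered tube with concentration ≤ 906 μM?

tube 3

Tube n has concentration 153 mM / 10ⁿ.
Need 10ⁿ ≥ 153 mM / 906 μM = 169, so n ≥ 2.23.
First such tube: n = 3.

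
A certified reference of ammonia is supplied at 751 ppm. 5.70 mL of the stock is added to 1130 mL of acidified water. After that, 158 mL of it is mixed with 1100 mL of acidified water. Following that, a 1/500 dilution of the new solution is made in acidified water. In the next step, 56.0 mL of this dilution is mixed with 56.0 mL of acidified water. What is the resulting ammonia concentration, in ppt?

Overall dilution factor = 199.2 × 7.962 × 500 × 2 = 1.59 × 10⁶.
751 ppm / 1.59 × 10⁶ = 4.73 × 10⁻⁴ ppm = 473 ppt.

473 ppt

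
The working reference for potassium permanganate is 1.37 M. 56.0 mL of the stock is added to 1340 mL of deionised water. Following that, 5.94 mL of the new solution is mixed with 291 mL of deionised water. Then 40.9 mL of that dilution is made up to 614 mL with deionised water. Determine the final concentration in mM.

0.0732 mM

Overall dilution factor = 24.93 × 49.99 × 15.01 = 1.87 × 10⁴.
1.37 M / 1.87 × 10⁴ = 7.32 × 10⁻⁵ M = 0.0732 mM.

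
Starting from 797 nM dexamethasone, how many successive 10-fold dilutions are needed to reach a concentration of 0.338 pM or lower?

Need 10ⁿ ≥ 2.36 × 10⁶, so n ≥ log(2.36 × 10⁶)/log(10) = 6.37.
Minimum whole steps: n = 7.

7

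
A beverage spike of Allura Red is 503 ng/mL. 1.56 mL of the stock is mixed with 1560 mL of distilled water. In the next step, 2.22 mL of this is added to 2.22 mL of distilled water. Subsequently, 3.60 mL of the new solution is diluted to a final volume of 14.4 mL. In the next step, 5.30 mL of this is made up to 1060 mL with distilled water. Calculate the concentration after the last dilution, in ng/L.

0.314 ng/L

Overall dilution factor = 1001 × 2 × 4 × 200 = 1.60 × 10⁶.
503 ng/mL / 1.60 × 10⁶ = 3.14 × 10⁻⁴ ng/mL = 0.314 ng/L.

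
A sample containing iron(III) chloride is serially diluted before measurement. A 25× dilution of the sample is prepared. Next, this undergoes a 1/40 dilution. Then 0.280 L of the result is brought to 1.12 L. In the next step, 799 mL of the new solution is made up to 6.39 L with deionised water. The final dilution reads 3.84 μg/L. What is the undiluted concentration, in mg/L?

Overall dilution factor = 25 × 40 × 4 × 7.997 = 3.20 × 10⁴.
Original = 3.84 μg/L × 3.20 × 10⁴ = 1.23 × 10⁵ μg/L = 123 mg/L.

123 mg/L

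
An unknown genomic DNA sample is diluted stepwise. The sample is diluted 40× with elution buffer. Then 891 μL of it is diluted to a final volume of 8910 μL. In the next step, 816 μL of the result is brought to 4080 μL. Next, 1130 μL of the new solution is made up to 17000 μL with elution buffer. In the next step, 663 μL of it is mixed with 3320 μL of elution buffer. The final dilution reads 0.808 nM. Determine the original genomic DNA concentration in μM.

Overall dilution factor = 40 × 10 × 5 × 15.04 × 6.008 = 1.81 × 10⁵.
Original = 0.808 nM × 1.81 × 10⁵ = 1.46 × 10⁵ nM = 146 μM.

146 μM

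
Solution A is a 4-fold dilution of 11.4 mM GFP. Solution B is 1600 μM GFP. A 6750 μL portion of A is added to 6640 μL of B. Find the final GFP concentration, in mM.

C_A = 11.4 mM / 4 = 2.85 mM.
C_B = 1600 μM = 1.60 mM.
C_mix = (C_A·V_A + C_B·V_B)/(V_A + V_B) = (2.85×6750 + 1.60×6640) / 13390 = 2.23 mM.

2.23 mM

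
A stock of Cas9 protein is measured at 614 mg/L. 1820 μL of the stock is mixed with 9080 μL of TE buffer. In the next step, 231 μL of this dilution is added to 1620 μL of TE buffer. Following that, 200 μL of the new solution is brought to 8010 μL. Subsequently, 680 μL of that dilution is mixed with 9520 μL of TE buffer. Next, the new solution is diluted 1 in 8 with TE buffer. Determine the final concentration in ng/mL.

Overall dilution factor = 5.989 × 8.013 × 40.05 × 15 × 8 = 2.31 × 10⁵.
614 mg/L / 2.31 × 10⁵ = 2.66 × 10⁻³ mg/L = 2.66 ng/mL.

2.66 ng/mL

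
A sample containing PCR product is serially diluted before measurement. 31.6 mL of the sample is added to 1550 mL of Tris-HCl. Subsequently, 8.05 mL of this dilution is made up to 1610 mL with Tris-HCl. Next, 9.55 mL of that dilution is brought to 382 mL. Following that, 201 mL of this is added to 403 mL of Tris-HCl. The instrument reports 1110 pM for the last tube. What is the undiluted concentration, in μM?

1340 μM

Overall dilution factor = 50.05 × 200 × 40 × 3.005 = 1.20 × 10⁶.
Original = 1110 pM × 1.20 × 10⁶ = 1.34 × 10⁹ pM = 1340 μM.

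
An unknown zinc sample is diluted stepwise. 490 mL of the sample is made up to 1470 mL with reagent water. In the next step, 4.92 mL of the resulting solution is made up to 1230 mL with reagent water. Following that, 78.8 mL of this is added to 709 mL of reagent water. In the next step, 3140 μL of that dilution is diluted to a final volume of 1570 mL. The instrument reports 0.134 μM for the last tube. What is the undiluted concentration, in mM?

502 mM

Overall dilution factor = 3 × 250 × 9.997 × 500 = 3.75 × 10⁶.
Original = 0.134 μM × 3.75 × 10⁶ = 5.02 × 10⁵ μM = 502 mM.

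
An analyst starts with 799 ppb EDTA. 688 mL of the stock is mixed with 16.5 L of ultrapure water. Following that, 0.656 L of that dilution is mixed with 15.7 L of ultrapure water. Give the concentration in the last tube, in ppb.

Overall dilution factor = 24.98 × 24.93 = 623.
799 ppb / 623 = 1.28 ppb.

1.28 ppb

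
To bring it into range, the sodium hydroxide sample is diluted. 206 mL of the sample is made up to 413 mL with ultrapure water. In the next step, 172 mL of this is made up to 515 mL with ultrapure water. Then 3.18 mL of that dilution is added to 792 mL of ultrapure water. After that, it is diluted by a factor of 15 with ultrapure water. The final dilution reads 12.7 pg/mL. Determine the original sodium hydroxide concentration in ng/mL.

Overall dilution factor = 2.005 × 2.994 × 250.1 × 15 = 2.25 × 10⁴.
Original = 12.7 pg/mL × 2.25 × 10⁴ = 2.86 × 10⁵ pg/mL = 286 ng/mL.

286 ng/mL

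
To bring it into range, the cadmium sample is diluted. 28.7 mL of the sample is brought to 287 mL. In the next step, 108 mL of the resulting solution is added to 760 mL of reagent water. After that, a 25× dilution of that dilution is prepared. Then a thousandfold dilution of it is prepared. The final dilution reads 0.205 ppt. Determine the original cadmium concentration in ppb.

412 ppb

Overall dilution factor = 10 × 8.037 × 25 × 1000 = 2.01 × 10⁶.
Original = 0.205 ppt × 2.01 × 10⁶ = 4.12 × 10⁵ ppt = 412 ppb.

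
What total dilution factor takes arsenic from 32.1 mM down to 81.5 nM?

Factor = C₀/C_target = 32.1 mM / 81.5 nM = 3.94 × 10⁵.

3.94 × 10⁵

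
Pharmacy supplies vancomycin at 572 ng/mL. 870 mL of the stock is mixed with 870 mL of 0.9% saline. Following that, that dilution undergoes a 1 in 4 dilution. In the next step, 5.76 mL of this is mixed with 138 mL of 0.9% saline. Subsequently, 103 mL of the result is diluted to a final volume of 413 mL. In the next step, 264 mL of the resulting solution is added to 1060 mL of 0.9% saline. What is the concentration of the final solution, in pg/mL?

Overall dilution factor = 2 × 4 × 24.96 × 4.010 × 5.015 = 4015.
572 ng/mL / 4015 = 0.142 ng/mL = 142 pg/mL.

142 pg/mL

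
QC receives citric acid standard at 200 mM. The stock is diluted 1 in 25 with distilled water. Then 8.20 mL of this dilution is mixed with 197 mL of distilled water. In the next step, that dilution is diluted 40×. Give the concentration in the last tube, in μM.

7.99 μM

Overall dilution factor = 25 × 25.02 × 40 = 2.50 × 10⁴.
200 mM / 2.50 × 10⁴ = 7.99 × 10⁻³ mM = 7.99 μM.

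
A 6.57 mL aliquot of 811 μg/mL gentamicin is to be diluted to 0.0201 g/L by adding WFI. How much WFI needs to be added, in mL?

259 mL

0.0201 g/L = 20.1 μg/mL.
V₂ = C₁V₁/C₂ = 811 × 6.57 / 20.1 = 265 mL.
Diluent to add = V₂ − V₁ = 265 − 6.57 = 259 mL.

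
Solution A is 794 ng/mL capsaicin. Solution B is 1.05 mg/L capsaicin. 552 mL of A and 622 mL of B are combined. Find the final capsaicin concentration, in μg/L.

930 μg/L

C_B = 1.05 mg/L = 1050 ng/mL.
C_mix = (C_A·V_A + C_B·V_B)/(V_A + V_B) = (794×552 + 1050×622) / 1174 = 930 ng/mL = 930 μg/L.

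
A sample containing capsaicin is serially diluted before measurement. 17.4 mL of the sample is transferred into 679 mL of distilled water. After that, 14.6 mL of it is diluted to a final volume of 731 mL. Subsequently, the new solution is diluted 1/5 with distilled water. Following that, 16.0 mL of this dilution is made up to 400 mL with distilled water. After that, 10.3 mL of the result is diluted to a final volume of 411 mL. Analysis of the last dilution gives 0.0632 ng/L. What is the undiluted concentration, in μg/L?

Overall dilution factor = 40.02 × 50.07 × 5 × 25 × 39.90 = 10.00 × 10⁶.
Original = 0.0632 ng/L × 10.00 × 10⁶ = 6.32 × 10⁵ ng/L = 632 μg/L.

632 μg/L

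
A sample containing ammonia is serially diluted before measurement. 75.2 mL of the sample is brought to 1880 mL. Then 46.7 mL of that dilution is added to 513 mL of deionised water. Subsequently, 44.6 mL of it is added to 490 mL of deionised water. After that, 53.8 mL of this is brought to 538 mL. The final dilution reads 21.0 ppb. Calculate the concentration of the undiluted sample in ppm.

754 ppm

Overall dilution factor = 25 × 11.99 × 11.99 × 10 = 3.59 × 10⁴.
Original = 21.0 ppb × 3.59 × 10⁴ = 7.54 × 10⁵ ppb = 754 ppm.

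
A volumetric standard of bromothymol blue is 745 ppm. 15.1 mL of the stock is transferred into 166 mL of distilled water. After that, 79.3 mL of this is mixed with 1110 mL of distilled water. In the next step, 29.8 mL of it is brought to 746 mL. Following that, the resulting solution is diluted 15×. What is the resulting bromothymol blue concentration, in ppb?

Overall dilution factor = 11.99 × 15.00 × 25.03 × 15 = 6.75 × 10⁴.
745 ppm / 6.75 × 10⁴ = 0.0110 ppm = 11.0 ppb.

11.0 ppb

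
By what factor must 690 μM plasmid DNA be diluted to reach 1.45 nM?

Factor = C₀/C_target = 690 μM / 1.45 nM = 4.76 × 10⁵.

4.76 × 10⁵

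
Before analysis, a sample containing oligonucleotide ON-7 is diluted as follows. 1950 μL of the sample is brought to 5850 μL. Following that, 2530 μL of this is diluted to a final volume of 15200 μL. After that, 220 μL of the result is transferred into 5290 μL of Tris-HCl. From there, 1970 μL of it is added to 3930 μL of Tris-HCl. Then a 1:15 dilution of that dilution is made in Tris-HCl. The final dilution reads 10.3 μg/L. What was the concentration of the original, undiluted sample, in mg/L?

Overall dilution factor = 3 × 6.008 × 25.05 × 2.995 × 15 = 2.03 × 10⁴.
Original = 10.3 μg/L × 2.03 × 10⁴ = 2.09 × 10⁵ μg/L = 209 mg/L.

209 mg/L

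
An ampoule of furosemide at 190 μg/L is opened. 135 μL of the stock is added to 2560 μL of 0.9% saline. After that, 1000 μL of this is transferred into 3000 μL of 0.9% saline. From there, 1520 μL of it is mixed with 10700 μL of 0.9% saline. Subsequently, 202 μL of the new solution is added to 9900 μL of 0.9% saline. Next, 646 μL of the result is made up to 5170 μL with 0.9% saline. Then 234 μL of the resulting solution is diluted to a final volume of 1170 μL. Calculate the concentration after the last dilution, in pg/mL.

0.148 pg/mL

Overall dilution factor = 19.96 × 4 × 8.039 × 50.01 × 8.003 × 5 = 1.28 × 10⁶.
190 μg/L / 1.28 × 10⁶ = 1.48 × 10⁻⁴ μg/L = 0.148 pg/mL.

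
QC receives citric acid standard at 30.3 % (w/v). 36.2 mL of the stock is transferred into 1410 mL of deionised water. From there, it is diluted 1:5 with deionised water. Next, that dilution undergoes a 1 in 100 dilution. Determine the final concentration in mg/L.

15.2 mg/L

Overall dilution factor = 39.95 × 5 × 100 = 2.00 × 10⁴.
30.3 % (w/v) / 2.00 × 10⁴ = 1.52 × 10⁻³ % (w/v) = 15.2 mg/L.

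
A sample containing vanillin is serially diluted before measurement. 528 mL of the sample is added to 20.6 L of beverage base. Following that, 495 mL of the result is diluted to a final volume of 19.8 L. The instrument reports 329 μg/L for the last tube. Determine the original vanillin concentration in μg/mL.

Overall dilution factor = 40.02 × 40 = 1601.
Original = 329 μg/L × 1601 = 5.27 × 10⁵ μg/L = 527 μg/mL.

527 μg/mL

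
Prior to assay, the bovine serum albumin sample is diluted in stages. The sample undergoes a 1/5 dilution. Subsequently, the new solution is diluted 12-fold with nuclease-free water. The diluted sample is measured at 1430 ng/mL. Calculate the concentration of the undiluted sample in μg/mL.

85.8 μg/mL

Overall dilution factor = 5 × 12 = 60.0.
Original = 1430 ng/mL × 60.0 = 8.58 × 10⁴ ng/mL = 85.8 μg/mL.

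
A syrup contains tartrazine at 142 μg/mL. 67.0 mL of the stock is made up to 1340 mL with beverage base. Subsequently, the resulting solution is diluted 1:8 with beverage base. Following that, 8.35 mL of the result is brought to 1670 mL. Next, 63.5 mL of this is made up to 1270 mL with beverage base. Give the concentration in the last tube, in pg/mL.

Overall dilution factor = 20 × 8 × 200 × 20 = 6.40 × 10⁵.
142 μg/mL / 6.40 × 10⁵ = 2.22 × 10⁻⁴ μg/mL = 222 pg/mL.

222 pg/mL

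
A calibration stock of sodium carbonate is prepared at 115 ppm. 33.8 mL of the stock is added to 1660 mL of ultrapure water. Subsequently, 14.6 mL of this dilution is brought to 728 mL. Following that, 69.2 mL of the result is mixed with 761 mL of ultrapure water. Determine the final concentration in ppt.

3840 ppt

Overall dilution factor = 50.11 × 49.86 × 12.00 = 3.00 × 10⁴.
115 ppm / 3.00 × 10⁴ = 3.84 × 10⁻³ ppm = 3840 ppt.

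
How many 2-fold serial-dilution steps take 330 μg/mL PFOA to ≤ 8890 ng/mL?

Need 2ⁿ ≥ 37.1, so n ≥ log(37.1)/log(2) = 5.21.
Minimum whole steps: n = 6.

6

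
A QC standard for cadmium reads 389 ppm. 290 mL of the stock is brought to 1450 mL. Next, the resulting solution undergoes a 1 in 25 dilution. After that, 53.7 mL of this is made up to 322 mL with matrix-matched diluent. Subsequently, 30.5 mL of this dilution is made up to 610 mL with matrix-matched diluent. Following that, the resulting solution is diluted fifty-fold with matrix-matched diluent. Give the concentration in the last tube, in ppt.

519 ppt

Overall dilution factor = 5 × 25 × 5.996 × 20 × 50 = 7.50 × 10⁵.
389 ppm / 7.50 × 10⁵ = 5.19 × 10⁻⁴ ppm = 519 ppt.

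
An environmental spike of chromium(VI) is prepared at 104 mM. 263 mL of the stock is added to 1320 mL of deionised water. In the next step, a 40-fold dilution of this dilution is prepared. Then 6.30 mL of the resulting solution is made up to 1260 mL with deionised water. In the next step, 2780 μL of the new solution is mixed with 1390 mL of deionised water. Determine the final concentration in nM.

4.31 nM

Overall dilution factor = 6.019 × 40 × 200 × 501 = 2.41 × 10⁷.
104 mM / 2.41 × 10⁷ = 4.31 × 10⁻⁶ mM = 4.31 nM.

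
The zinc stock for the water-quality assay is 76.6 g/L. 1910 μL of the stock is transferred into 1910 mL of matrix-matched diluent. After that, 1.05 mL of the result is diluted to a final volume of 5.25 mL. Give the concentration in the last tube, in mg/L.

15.3 mg/L

Overall dilution factor = 1001 × 5 = 5005.
76.6 g/L / 5005 = 0.0153 g/L = 15.3 mg/L.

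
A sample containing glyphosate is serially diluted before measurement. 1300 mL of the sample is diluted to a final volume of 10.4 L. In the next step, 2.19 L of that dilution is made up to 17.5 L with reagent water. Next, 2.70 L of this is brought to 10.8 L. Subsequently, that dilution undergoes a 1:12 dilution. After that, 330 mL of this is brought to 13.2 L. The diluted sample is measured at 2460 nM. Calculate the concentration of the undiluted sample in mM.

Overall dilution factor = 8 × 7.991 × 4 × 12 × 40 = 1.23 × 10⁵.
Original = 2460 nM × 1.23 × 10⁵ = 3.02 × 10⁸ nM = 302 mM.

302 mM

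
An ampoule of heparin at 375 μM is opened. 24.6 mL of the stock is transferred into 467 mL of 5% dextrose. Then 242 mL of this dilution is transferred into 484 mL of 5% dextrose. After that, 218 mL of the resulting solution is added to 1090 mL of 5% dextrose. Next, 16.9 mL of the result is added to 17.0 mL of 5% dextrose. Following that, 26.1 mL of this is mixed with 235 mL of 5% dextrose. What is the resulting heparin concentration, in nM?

52.0 nM

Overall dilution factor = 19.98 × 3 × 6 × 2.006 × 10.00 = 7218.
375 μM / 7218 = 0.0520 μM = 52.0 nM.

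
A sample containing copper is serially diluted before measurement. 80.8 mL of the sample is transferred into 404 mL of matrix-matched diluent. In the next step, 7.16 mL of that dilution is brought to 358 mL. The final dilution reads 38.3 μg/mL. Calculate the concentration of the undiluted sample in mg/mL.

11.5 mg/mL

Overall dilution factor = 6 × 50 = 300.
Original = 38.3 μg/mL × 300 = 1.15 × 10⁴ μg/mL = 11.5 mg/mL.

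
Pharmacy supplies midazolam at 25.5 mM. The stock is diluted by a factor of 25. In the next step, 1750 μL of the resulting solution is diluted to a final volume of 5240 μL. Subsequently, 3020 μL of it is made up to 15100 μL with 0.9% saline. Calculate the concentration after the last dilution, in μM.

Overall dilution factor = 25 × 2.994 × 5 = 374.
25.5 mM / 374 = 0.0681 mM = 68.1 μM.

68.1 μM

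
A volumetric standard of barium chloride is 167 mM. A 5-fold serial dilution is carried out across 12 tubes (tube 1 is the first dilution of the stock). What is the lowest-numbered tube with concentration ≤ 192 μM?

tube 5

Tube n has concentration 167 mM / 5ⁿ.
Need 5ⁿ ≥ 167 mM / 192 μM = 870, so n ≥ 4.21.
First such tube: n = 5.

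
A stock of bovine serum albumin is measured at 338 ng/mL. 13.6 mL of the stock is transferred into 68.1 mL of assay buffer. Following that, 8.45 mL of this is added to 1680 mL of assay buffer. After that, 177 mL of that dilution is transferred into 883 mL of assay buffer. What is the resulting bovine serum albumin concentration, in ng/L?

Overall dilution factor = 6.007 × 199.8 × 5.989 = 7189.
338 ng/mL / 7189 = 0.0470 ng/mL = 47.0 ng/L.

47.0 ng/L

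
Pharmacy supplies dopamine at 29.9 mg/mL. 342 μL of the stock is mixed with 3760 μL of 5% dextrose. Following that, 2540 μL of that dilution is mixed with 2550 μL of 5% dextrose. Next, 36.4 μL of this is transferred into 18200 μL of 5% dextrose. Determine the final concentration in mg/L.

Overall dilution factor = 11.99 × 2.004 × 501 = 1.20 × 10⁴.
29.9 mg/mL / 1.20 × 10⁴ = 2.48 × 10⁻³ mg/mL = 2.48 mg/L.

2.48 mg/L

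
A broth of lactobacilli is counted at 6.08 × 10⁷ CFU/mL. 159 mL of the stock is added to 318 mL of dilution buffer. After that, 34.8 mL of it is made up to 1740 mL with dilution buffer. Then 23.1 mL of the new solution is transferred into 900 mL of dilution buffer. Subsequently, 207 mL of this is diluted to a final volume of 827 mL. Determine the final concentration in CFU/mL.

2540 CFU/mL

Overall dilution factor = 3 × 50 × 39.96 × 3.995 = 2.39 × 10⁴.
6.08 × 10⁷ CFU/mL / 2.39 × 10⁴ = 2540 CFU/mL.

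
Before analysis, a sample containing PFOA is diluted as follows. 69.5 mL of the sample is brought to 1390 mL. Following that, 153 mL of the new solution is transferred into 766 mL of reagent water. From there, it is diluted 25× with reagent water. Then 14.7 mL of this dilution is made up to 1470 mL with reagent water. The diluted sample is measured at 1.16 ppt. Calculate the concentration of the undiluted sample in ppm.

0.348 ppm

Overall dilution factor = 20 × 6.007 × 25 × 100 = 3.00 × 10⁵.
Original = 1.16 ppt × 3.00 × 10⁵ = 3.48 × 10⁵ ppt = 0.348 ppm.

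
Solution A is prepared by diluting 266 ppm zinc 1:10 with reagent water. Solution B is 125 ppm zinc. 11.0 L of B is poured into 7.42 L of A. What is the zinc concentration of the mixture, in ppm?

C_A = 266 ppm / 10 = 26.6 ppm.
C_mix = (C_A·V_A + C_B·V_B)/(V_A + V_B) = (26.6×7.42 + 125×11.0) / 18.42 = 85.4 ppm.

85.4 ppm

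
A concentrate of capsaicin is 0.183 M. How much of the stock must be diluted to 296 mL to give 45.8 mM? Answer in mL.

45.8 mM = 0.0458 M.
V₁ = C₂V₂/C₁ = 0.0458 × 296 / 0.183 = 74.1 mL.

74.1 mL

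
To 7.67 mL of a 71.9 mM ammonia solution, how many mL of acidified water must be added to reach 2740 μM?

2740 μM = 2.74 mM.
V₂ = C₁V₁/C₂ = 71.9 × 7.67 / 2.74 = 201 mL.
Diluent to add = V₂ − V₁ = 201 − 7.67 = 194 mL.

194 mL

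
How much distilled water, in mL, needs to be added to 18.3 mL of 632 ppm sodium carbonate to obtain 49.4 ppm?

216 mL

V₂ = C₁V₁/C₂ = 632 × 18.3 / 49.4 = 234 mL.
Diluent to add = V₂ − V₁ = 234 − 18.3 = 216 mL.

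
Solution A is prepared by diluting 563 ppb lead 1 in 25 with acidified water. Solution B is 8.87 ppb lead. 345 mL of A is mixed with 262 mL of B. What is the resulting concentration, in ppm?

C_A = 563 ppb / 25 = 22.5 ppb.
C_mix = (C_A·V_A + C_B·V_B)/(V_A + V_B) = (22.5×345 + 8.87×262) / 607.0 = 16.6 ppb = 0.0166 ppm.

0.0166 ppm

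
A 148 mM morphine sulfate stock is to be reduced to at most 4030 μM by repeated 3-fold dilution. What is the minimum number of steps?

Need 3ⁿ ≥ 36.7, so n ≥ log(36.7)/log(3) = 3.28.
Minimum whole steps: n = 4.

4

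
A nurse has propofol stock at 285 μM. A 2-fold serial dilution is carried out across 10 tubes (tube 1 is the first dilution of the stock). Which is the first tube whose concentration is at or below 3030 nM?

tube 7

Tube n has concentration 285 μM / 2ⁿ.
Need 2ⁿ ≥ 285 μM / 3030 nM = 94.1, so n ≥ 6.56.
First such tube: n = 7.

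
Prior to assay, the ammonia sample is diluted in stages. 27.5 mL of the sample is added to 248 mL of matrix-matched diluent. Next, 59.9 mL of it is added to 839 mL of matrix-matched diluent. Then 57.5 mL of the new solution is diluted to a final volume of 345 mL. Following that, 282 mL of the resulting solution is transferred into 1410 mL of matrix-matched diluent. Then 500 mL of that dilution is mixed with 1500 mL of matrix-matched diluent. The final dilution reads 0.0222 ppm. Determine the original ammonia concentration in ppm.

Overall dilution factor = 10.02 × 15.01 × 6 × 6 × 4 = 2.16 × 10⁴.
Original = 0.0222 ppm × 2.16 × 10⁴ = 481 ppm.

481 ppm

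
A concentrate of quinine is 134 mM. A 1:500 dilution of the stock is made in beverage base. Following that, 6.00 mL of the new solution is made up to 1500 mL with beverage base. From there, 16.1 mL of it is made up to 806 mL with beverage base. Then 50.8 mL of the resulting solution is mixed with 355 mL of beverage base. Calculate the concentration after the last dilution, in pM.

2680 pM

Overall dilution factor = 500 × 250 × 50.06 × 7.988 = 5.00 × 10⁷.
134 mM / 5.00 × 10⁷ = 2.68 × 10⁻⁶ mM = 2680 pM.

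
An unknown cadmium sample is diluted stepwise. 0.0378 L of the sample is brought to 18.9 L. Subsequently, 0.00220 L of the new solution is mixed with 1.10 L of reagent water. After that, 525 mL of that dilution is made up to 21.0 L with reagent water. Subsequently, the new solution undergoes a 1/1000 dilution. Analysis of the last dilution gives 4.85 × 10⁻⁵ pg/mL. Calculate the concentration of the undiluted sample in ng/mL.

Overall dilution factor = 500 × 501 × 40 × 1000 = 1.00 × 10¹⁰.
Original = 4.85 × 10⁻⁵ pg/mL × 1.00 × 10¹⁰ = 4.86 × 10⁵ pg/mL = 486 ng/mL.

486 ng/mL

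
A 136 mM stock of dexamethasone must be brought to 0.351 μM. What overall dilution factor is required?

Factor = C₀/C_target = 136 mM / 0.351 μM = 3.87 × 10⁵.

3.87 × 10⁵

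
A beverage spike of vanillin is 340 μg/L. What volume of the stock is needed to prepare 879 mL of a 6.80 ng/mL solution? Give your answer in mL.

6.80 ng/mL = 6.80 μg/L.
V₁ = C₂V₂/C₁ = 6.80 × 879 / 340 = 17.6 mL.

17.6 mL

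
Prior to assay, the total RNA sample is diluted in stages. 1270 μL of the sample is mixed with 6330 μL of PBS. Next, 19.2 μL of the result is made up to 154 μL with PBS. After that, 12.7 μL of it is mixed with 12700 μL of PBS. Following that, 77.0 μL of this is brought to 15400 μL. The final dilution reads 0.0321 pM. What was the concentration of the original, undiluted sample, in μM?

0.308 μM

Overall dilution factor = 5.984 × 8.021 × 1001 × 200 = 9.61 × 10⁶.
Original = 0.0321 pM × 9.61 × 10⁶ = 3.08 × 10⁵ pM = 0.308 μM.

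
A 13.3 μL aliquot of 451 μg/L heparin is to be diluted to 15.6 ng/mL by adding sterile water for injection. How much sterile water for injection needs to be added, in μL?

371 μL

15.6 ng/mL = 15.6 μg/L.
V₂ = C₁V₁/C₂ = 451 × 13.3 / 15.6 = 385 μL.
Diluent to add = V₂ − V₁ = 385 − 13.3 = 371 μL.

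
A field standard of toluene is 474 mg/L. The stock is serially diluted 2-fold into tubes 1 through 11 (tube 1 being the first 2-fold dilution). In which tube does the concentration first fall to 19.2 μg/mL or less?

Tube n has concentration 474 mg/L / 2ⁿ.
Need 2ⁿ ≥ 474 mg/L / 19.2 μg/mL = 24.7, so n ≥ 4.63.
First such tube: n = 5.

tube 5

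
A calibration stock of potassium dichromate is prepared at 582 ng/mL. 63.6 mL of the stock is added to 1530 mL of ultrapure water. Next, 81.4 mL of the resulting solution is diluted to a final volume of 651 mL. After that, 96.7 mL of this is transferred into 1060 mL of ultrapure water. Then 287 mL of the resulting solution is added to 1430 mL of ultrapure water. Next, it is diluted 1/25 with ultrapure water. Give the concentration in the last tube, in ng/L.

1.62 ng/L

Overall dilution factor = 25.06 × 7.998 × 11.96 × 5.983 × 25 = 3.59 × 10⁵.
582 ng/mL / 3.59 × 10⁵ = 1.62 × 10⁻³ ng/mL = 1.62 ng/L.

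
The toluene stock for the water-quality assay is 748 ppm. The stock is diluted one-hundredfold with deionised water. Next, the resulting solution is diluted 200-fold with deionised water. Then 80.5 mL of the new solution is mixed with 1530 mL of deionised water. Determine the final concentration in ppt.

Overall dilution factor = 100 × 200 × 20.01 = 4.00 × 10⁵.
748 ppm / 4.00 × 10⁵ = 1.87 × 10⁻³ ppm = 1870 ppt.

1870 ppt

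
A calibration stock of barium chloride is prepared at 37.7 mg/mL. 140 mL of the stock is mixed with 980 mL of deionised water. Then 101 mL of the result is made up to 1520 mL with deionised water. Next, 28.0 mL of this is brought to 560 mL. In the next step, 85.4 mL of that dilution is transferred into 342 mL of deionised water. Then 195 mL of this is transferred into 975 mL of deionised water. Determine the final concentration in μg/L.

Overall dilution factor = 8 × 15.05 × 20 × 5.005 × 6 = 7.23 × 10⁴.
37.7 mg/mL / 7.23 × 10⁴ = 5.21 × 10⁻⁴ mg/mL = 521 μg/L.

521 μg/L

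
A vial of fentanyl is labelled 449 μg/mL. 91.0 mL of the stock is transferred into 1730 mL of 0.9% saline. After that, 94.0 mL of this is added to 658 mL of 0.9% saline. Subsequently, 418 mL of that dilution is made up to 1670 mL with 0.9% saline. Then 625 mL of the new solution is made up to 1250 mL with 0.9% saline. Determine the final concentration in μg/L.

351 μg/L

Overall dilution factor = 20.01 × 8 × 3.995 × 2 = 1279.
449 μg/mL / 1279 = 0.351 μg/mL = 351 μg/L.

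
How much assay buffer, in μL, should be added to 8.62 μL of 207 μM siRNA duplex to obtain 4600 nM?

4600 nM = 4.60 μM.
V₂ = C₁V₁/C₂ = 207 × 8.62 / 4.60 = 388 μL.
Diluent to add = V₂ − V₁ = 388 − 8.62 = 379 μL.

379 μL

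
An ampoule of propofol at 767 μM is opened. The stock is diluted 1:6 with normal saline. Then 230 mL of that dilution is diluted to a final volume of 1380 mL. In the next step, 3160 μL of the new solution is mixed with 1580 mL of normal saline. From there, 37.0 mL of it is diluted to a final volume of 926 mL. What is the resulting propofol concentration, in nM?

Overall dilution factor = 6 × 6 × 501 × 25.03 = 4.51 × 10⁵.
767 μM / 4.51 × 10⁵ = 1.70 × 10⁻³ μM = 1.70 nM.

1.70 nM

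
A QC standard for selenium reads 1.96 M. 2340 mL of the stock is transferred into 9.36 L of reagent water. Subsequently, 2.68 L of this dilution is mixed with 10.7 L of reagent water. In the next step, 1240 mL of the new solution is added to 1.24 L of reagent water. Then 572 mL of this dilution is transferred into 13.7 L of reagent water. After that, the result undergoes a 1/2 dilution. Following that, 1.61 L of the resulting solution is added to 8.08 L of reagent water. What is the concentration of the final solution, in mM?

0.131 mM

Overall dilution factor = 5 × 4.993 × 2 × 24.95 × 2 × 6.019 = 1.50 × 10⁴.
1.96 M / 1.50 × 10⁴ = 1.31 × 10⁻⁴ M = 0.131 mM.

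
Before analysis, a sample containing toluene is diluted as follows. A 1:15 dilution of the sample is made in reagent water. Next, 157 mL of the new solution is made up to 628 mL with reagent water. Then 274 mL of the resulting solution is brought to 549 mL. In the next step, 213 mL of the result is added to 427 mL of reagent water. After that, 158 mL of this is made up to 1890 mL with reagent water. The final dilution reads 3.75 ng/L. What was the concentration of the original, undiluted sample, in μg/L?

Overall dilution factor = 15 × 4 × 2.004 × 3.005 × 11.96 = 4321.
Original = 3.75 ng/L × 4321 = 1.62 × 10⁴ ng/L = 16.2 μg/L.

16.2 μg/L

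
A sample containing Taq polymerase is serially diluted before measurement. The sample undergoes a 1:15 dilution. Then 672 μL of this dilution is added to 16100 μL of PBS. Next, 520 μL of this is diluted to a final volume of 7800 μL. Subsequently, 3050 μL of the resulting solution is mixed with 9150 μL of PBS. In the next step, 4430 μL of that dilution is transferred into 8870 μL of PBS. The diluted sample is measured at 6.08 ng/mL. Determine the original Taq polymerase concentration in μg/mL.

Overall dilution factor = 15 × 24.96 × 15 × 4 × 3.002 = 6.74 × 10⁴.
Original = 6.08 ng/mL × 6.74 × 10⁴ = 4.10 × 10⁵ ng/mL = 410 μg/mL.

410 μg/mL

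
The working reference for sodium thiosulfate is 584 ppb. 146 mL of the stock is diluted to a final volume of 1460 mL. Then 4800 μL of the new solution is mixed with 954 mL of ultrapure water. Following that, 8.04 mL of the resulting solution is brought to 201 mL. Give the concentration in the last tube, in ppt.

11.7 ppt

Overall dilution factor = 10 × 199.8 × 25 = 4.99 × 10⁴.
584 ppb / 4.99 × 10⁴ = 0.0117 ppb = 11.7 ppt.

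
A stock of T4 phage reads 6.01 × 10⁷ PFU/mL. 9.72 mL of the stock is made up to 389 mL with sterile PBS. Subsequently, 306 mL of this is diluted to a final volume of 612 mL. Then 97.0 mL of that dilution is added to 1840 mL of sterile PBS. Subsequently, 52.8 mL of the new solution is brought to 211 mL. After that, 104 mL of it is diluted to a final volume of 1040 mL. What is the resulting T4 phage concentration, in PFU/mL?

941 PFU/mL

Overall dilution factor = 40.02 × 2 × 19.97 × 3.996 × 10 = 6.39 × 10⁴.
6.01 × 10⁷ PFU/mL / 6.39 × 10⁴ = 941 PFU/mL.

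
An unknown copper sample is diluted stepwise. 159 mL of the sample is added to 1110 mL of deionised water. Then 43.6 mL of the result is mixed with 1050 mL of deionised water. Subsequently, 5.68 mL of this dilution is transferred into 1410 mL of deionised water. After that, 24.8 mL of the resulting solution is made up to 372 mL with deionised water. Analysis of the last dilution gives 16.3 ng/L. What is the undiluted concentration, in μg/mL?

Overall dilution factor = 7.981 × 25.08 × 249.2 × 15 = 7.48 × 10⁵.
Original = 16.3 ng/L × 7.48 × 10⁵ = 1.22 × 10⁷ ng/L = 12.2 μg/mL.

12.2 μg/mL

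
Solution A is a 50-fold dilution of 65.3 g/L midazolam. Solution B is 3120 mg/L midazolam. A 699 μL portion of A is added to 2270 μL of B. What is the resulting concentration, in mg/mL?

C_A = 65.3 g/L / 50 = 1.31 g/L.
C_B = 3120 mg/L = 3.12 g/L.
C_mix = (C_A·V_A + C_B·V_B)/(V_A + V_B) = (1.31×699 + 3.12×2270) / 2969 = 2.69 g/L = 2.69 mg/mL.

2.69 mg/mL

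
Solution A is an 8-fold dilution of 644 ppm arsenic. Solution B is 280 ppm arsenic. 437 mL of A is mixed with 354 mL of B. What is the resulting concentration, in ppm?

170 ppm

C_A = 644 ppm / 8 = 80.5 ppm.
C_mix = (C_A·V_A + C_B·V_B)/(V_A + V_B) = (80.5×437 + 280×354) / 791.0 = 170 ppm.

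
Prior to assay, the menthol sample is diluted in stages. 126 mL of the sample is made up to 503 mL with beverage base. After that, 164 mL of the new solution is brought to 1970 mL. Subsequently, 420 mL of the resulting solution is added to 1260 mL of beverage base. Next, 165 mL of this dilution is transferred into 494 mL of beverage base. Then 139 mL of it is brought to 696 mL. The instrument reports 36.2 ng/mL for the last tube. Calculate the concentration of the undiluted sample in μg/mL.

Overall dilution factor = 3.992 × 12.01 × 4 × 3.994 × 5.007 = 3836.
Original = 36.2 ng/mL × 3836 = 1.39 × 10⁵ ng/mL = 139 μg/mL.

139 μg/mL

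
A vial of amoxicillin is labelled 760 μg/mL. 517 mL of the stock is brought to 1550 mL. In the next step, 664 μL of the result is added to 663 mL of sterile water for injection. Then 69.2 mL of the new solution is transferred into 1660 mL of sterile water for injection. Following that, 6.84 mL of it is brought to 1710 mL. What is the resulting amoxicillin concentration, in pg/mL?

40.6 pg/mL

Overall dilution factor = 2.998 × 999.5 × 24.99 × 250 = 1.87 × 10⁷.
760 μg/mL / 1.87 × 10⁷ = 4.06 × 10⁻⁵ μg/mL = 40.6 pg/mL.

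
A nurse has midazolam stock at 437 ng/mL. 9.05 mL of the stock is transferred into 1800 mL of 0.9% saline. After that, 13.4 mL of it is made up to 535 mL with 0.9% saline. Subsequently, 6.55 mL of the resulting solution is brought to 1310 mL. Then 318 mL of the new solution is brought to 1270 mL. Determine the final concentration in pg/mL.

Overall dilution factor = 199.9 × 39.93 × 200 × 3.994 = 6.37 × 10⁶.
437 ng/mL / 6.37 × 10⁶ = 6.86 × 10⁻⁵ ng/mL = 0.0686 pg/mL.

0.0686 pg/mL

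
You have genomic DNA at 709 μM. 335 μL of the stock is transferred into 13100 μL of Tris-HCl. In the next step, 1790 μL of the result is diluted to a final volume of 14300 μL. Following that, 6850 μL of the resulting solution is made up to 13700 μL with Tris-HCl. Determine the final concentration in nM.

Overall dilution factor = 40.10 × 7.989 × 2 = 641.
709 μM / 641 = 1.11 μM = 1110 nM.

1110 nM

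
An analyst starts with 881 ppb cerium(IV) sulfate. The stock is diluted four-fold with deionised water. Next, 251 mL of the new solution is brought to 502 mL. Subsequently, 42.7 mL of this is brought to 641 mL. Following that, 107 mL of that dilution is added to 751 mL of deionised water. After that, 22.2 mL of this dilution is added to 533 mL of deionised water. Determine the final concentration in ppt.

36.6 ppt

Overall dilution factor = 4 × 2 × 15.01 × 8.019 × 25.01 = 2.41 × 10⁴.
881 ppb / 2.41 × 10⁴ = 0.0366 ppb = 36.6 ppt.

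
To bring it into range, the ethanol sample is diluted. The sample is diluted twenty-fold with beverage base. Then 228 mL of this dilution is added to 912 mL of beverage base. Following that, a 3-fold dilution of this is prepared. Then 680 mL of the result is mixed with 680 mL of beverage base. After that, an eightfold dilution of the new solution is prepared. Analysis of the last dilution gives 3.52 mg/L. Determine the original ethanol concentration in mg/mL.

Overall dilution factor = 20 × 5 × 3 × 2 × 8 = 4800.
Original = 3.52 mg/L × 4800 = 1.69 × 10⁴ mg/L = 16.9 mg/mL.

16.9 mg/mL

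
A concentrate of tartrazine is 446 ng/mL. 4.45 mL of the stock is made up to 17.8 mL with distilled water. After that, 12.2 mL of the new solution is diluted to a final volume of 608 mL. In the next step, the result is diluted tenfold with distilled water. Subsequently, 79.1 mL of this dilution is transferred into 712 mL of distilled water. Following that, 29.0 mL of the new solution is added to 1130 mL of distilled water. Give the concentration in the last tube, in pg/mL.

Overall dilution factor = 4 × 49.84 × 10 × 10.00 × 39.97 = 7.97 × 10⁵.
446 ng/mL / 7.97 × 10⁵ = 5.60 × 10⁻⁴ ng/mL = 0.560 pg/mL.

0.560 pg/mL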